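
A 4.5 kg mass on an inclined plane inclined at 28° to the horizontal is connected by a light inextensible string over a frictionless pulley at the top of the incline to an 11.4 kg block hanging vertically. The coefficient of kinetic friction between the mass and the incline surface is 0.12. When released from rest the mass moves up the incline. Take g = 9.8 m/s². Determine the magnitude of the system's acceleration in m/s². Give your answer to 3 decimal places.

5.430 m/s²

For the mass on the incline: the weight component along the slope is m₁g sin 28° = 4.5 × 9.8 × 0.4695 = 20.705 N and the normal force is N = m₁g cos 28° = 38.938 N.
Kinetic friction opposes the mass's motion up the incline: f = μN = 0.12 × 38.938 = 4.673 N acting down the slope.
Newton's second law for the mass (up-slope positive): T − 20.705 − 4.673 = 4.5 a. For the hanging block (downward positive): 11.4 × 9.8 − T = 11.4 a.
Adding the two equations eliminates T: 86.342 = 15.9 a, so a = 5.4303 m/s².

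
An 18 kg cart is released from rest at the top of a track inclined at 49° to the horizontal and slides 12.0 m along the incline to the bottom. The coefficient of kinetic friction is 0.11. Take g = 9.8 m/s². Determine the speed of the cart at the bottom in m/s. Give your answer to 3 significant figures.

12.7 m/s

The weight component along the incline is mg sin 49° = 133.131 N and the normal force is N = mg cos 49° = 115.729 N.
Friction up the slope is f = μN = 0.11 × 115.729 = 12.730 N, so the net downslope force is 133.131 − 12.730 = 120.401 N and a = 120.401 / 18 = 6.6889 m/s².
Starting from rest over a distance of 12.0 m, v² = 2aL = 2 × 6.6889 × 12.0 = 160.5336, so v = 12.6702 m/s.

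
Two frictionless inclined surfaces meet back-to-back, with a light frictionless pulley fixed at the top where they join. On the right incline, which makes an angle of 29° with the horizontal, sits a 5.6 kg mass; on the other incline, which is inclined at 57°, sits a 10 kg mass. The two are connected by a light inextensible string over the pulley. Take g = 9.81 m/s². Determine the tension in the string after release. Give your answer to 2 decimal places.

46.61 N

Resolve each weight along its own incline: the 5.6 kg mass has component 5.6 × 9.81 × sin 29° = 26.634 N down its slope, and the 10 kg mass has 10 × 9.81 × sin 57° = 82.274 N down its slope.
The 10 kg side's 82.274 N exceeds the other side's 26.634 N, so that mass slides down and the 5.6 kg mass slides up. Taking that direction as positive, Newton's second law for the whole system gives 82.274 − 26.634 = (5.6 + 10) a, so a = 55.640 / 15.6 = 3.5667 m/s².
For the 5.6 kg mass (up-slope positive): T − 26.634 = 5.6 × 3.5667, so T = 46.608 N.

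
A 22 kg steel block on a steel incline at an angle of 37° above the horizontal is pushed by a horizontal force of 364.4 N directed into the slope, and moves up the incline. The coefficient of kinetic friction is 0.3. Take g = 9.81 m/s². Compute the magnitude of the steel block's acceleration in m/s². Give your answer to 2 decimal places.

The horizontal push has components F cos 37° = 364.4 × 0.7986 = 291.010 N up the incline and F sin 37° = 364.4 × 0.6018 = 219.296 N pressing into the surface.
The normal force is therefore N = mg cos 37° + F sin 37° = 172.354 + 219.296 = 391.650 N, and kinetic friction down the slope is μN = 0.3 × 391.650 = 117.495 N.
Along the incline: F cos 37° − mg sin 37° − μN = ma, so 291.010 − 129.880 − 117.495 = 22 a, giving a = 1.9834 m/s².

1.98 m/s²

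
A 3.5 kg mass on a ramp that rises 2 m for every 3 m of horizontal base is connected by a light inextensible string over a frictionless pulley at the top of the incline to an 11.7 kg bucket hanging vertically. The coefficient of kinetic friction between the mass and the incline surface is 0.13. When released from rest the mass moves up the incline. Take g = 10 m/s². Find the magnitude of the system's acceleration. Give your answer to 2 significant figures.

6.2 m/s²

For the mass on the incline: the weight component along the slope is m₁g sin 33.69° = 3.5 × 10 × 0.5547 = 19.415 N and the normal force is N = m₁g cos 33.69° = 29.122 N.
Kinetic friction opposes the mass's motion up the incline: f = μN = 0.13 × 29.122 = 3.786 N acting down the slope.
Newton's second law for the mass (up-slope positive): T − 19.415 − 3.786 = 3.5 a. For the hanging bucket (downward positive): 11.7 × 10 − T = 11.7 a.
Adding the two equations eliminates T: 93.799 = 15.2 a, so a = 6.1710 m/s².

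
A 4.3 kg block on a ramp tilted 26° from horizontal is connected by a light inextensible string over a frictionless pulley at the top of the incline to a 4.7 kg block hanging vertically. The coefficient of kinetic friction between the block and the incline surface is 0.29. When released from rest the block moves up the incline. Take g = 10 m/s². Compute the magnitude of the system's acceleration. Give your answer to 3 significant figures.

1.88 m/s²

For the block on the incline: the weight component along the slope is m₁g sin 26° = 4.3 × 10 × 0.4384 = 18.851 N and the normal force is N = m₁g cos 26° = 38.648 N.
Kinetic friction opposes the block's motion up the incline: f = μN = 0.29 × 38.648 = 11.208 N acting down the slope.
Newton's second law for the block (up-slope positive): T − 18.851 − 11.208 = 4.3 a. For the hanging block (downward positive): 4.7 × 10 − T = 4.7 a.
Adding the two equations eliminates T: 16.941 = 9 a, so a = 1.8823 m/s².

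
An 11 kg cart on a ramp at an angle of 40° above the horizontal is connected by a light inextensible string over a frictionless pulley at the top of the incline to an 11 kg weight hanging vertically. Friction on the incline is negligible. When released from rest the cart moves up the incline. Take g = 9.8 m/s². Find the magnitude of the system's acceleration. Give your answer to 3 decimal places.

1.750 m/s²

For the cart on the incline: the weight component along the slope is m₁g sin 40° = 11 × 9.8 × 0.6428 = 69.294 N and the normal force is N = m₁g cos 40° = 82.580 N.
Newton's second law for the cart (up-slope positive): T − 69.294 = 11 a. For the hanging weight (downward positive): 11 × 9.8 − T = 11 a.
Adding the two equations eliminates T: 38.506 = 22 a, so a = 1.7503 m/s².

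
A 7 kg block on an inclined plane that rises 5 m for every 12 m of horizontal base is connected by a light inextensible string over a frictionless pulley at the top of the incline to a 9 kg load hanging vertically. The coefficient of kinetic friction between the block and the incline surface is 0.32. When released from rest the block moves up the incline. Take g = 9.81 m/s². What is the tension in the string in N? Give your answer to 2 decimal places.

64.89 N

For the block on the incline: the weight component along the slope is m₁g sin 22.62° = 7 × 9.81 × 0.3846 = 26.410 N and the normal force is N = m₁g cos 22.62° = 63.388 N.
Kinetic friction opposes the block's motion up the incline: f = μN = 0.32 × 63.388 = 20.284 N acting down the slope.
Newton's second law for the block (up-slope positive): T − 26.410 − 20.284 = 7 a. For the hanging load (downward positive): 9 × 9.81 − T = 9 a.
Adding the two equations eliminates T: 41.596 = 16 a, so a = 2.5997 m/s².
Then from the hanging load's equation, T = 9 × (9.81 − 2.5997) = 64.893 N.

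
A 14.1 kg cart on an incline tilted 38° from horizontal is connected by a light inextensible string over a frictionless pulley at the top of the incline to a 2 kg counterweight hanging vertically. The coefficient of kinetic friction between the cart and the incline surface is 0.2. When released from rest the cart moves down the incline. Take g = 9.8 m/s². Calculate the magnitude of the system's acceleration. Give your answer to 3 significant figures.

2.71 m/s²

For the cart on the incline: the weight component along the slope is m₁g sin 38° = 14.1 × 9.8 × 0.6157 = 85.077 N and the normal force is N = m₁g cos 38° = 108.887 N.
Kinetic friction opposes the cart's motion down the incline: f = μN = 0.2 × 108.887 = 21.777 N acting up the slope.
Newton's second law for the cart (down-slope positive): 85.077 − 21.777 − T = 14.1 a. For the hanging counterweight (upward positive): T − 2 × 9.8 = 2 a.
Adding the two equations eliminates T: 43.700 = 16.1 a, so a = 2.7143 m/s².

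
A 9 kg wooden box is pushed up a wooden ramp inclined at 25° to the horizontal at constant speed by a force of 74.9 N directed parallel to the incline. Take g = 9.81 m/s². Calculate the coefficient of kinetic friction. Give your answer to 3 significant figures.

At constant speed ΣF = 0 along the incline. The applied 74.9 N acts up the slope; the weight component mg sin 25° = 37.313 N and kinetic friction μN both act down the slope.
So 74.9 = 37.313 + μ × 80.018, giving μ = (74.9 − 37.313) / 80.018 = 0.4697.

0.470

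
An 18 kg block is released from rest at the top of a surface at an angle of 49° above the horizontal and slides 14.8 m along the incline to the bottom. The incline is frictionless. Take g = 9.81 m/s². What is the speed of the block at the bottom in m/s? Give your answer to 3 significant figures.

14.8 m/s

The weight component along the incline is mg sin 49° = 133.267 N and the normal force is N = mg cos 49° = 115.847 N.
With no friction, a = g sin 49° = 7.4037 m/s².
Starting from rest over a distance of 14.8 m, v² = 2aL = 2 × 7.4037 × 14.8 = 219.1495, so v = 14.8037 m/s.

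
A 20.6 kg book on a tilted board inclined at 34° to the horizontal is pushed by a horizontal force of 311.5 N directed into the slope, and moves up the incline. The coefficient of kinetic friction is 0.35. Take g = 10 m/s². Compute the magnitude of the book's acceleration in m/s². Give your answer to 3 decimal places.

1.083 m/s²

The horizontal push has components F cos 34° = 311.5 × 0.8290 = 258.233 N up the incline and F sin 34° = 311.5 × 0.5592 = 174.191 N pressing into the surface.
The normal force is therefore N = mg cos 34° + F sin 34° = 170.774 + 174.191 = 344.965 N, and kinetic friction down the slope is μN = 0.35 × 344.965 = 120.738 N.
Along the incline: F cos 34° − mg sin 34° − μN = ma, so 258.233 − 115.195 − 120.738 = 20.6 a, giving a = 1.0825 m/s².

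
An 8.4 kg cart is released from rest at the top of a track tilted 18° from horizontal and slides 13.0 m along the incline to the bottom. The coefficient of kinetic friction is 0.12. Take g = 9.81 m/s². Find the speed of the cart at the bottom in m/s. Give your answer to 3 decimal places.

The weight component along the incline is mg sin 18° = 25.464 N and the normal force is N = mg cos 18° = 78.371 N.
Friction up the slope is f = μN = 0.12 × 78.371 = 9.405 N, so the net downslope force is 25.464 − 9.405 = 16.059 N and a = 16.059 / 8.4 = 1.9118 m/s².
Starting from rest over a distance of 13.0 m, v² = 2aL = 2 × 1.9118 × 13.0 = 49.7068, so v = 7.0503 m/s.

7.050 m/s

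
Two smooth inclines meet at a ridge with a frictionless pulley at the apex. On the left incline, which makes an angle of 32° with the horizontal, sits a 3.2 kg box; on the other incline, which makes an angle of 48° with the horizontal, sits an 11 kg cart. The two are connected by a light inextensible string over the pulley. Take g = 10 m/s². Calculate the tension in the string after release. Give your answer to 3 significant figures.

Resolve each weight along its own incline: the 3.2 kg mass has component 3.2 × 10 × sin 32° = 16.957 N down its slope, and the 11 kg mass has 11 × 10 × sin 48° = 81.746 N down its slope.
The 11 kg side's 81.746 N exceeds the other side's 16.957 N, so that mass slides down and the 3.2 kg mass slides up. Taking that direction as positive, Newton's second law for the whole system gives 81.746 − 16.957 = (3.2 + 11) a, so a = 64.789 / 14.2 = 4.5626 m/s².
For the 3.2 kg mass (up-slope positive): T − 16.957 = 3.2 × 4.5626, so T = 31.557 N.

31.6 N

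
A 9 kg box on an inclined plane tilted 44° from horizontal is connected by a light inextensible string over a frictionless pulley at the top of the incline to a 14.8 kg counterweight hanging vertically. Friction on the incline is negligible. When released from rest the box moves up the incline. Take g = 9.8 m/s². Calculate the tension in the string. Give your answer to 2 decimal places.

For the box on the incline: the weight component along the slope is m₁g sin 44° = 9 × 9.8 × 0.6947 = 61.273 N and the normal force is N = m₁g cos 44° = 63.446 N.
Newton's second law for the box (up-slope positive): T − 61.273 = 9 a. For the hanging counterweight (downward positive): 14.8 × 9.8 − T = 14.8 a.
Adding the two equations eliminates T: 83.767 = 23.8 a, so a = 3.5196 m/s².
Then from the hanging counterweight's equation, T = 14.8 × (9.8 − 3.5196) = 92.950 N.

92.95 N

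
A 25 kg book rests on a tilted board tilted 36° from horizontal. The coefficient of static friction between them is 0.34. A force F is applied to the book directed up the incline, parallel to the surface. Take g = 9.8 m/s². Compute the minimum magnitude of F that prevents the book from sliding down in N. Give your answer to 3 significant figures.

76.6 N

The normal force is N = mg cos 36° = 198.209 N. With F at its minimum the book is on the verge of sliding down, so static friction is at its maximum μ_s N = 0.34 × 198.209 = 67.391 N and acts up the slope.
Equilibrium along the incline: F + μ_s N = mg sin 36°, so F = 144.007 − 67.391 = 76.616 N.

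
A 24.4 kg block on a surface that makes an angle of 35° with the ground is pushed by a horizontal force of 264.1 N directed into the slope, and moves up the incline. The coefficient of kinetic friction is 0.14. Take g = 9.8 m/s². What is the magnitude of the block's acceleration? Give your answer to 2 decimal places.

1.25 m/s²

The horizontal push has components F cos 35° = 264.1 × 0.8192 = 216.351 N up the incline and F sin 35° = 264.1 × 0.5736 = 151.488 N pressing into the surface.
The normal force is therefore N = mg cos 35° + F sin 35° = 195.887 + 151.488 = 347.375 N, and kinetic friction down the slope is μN = 0.14 × 347.375 = 48.633 N.
Along the incline: F cos 35° − mg sin 35° − μN = ma, so 216.351 − 137.159 − 48.633 = 24.4 a, giving a = 1.2524 m/s².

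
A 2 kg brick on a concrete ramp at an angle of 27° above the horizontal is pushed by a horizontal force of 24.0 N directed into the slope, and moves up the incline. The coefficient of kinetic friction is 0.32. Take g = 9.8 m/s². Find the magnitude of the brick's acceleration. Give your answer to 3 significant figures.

1.71 m/s²

The horizontal push has components F cos 27° = 24.0 × 0.8910 = 21.384 N up the incline and F sin 27° = 24.0 × 0.4540 = 10.896 N pressing into the surface.
The normal force is therefore N = mg cos 27° + F sin 27° = 17.464 + 10.896 = 28.360 N, and kinetic friction down the slope is μN = 0.32 × 28.360 = 9.075 N.
Along the incline: F cos 27° − mg sin 27° − μN = ma, so 21.384 − 8.898 − 9.075 = 2 a, giving a = 1.7055 m/s².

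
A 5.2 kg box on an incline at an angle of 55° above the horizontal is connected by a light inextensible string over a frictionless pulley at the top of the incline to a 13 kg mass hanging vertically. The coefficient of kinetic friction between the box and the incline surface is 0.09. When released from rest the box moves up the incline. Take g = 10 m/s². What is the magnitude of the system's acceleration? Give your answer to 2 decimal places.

For the box on the incline: the weight component along the slope is m₁g sin 55° = 5.2 × 10 × 0.8192 = 42.598 N and the normal force is N = m₁g cos 55° = 29.826 N.
Kinetic friction opposes the box's motion up the incline: f = μN = 0.09 × 29.826 = 2.684 N acting down the slope.
Newton's second law for the box (up-slope positive): T − 42.598 − 2.684 = 5.2 a. For the hanging mass (downward positive): 13 × 10 − T = 13 a.
Adding the two equations eliminates T: 84.718 = 18.2 a, so a = 4.6548 m/s².

4.65 m/s²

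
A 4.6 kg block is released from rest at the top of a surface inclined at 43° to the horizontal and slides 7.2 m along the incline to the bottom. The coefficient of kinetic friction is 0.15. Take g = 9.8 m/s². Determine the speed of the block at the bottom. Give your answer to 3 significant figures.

The weight component along the incline is mg sin 43° = 30.744 N and the normal force is N = mg cos 43° = 32.969 N.
Friction up the slope is f = μN = 0.15 × 32.969 = 4.945 N, so the net downslope force is 30.744 − 4.945 = 25.799 N and a = 25.799 / 4.6 = 5.6085 m/s².
Starting from rest over a distance of 7.2 m, v² = 2aL = 2 × 5.6085 × 7.2 = 80.7624, so v = 8.9868 m/s.

8.99 m/s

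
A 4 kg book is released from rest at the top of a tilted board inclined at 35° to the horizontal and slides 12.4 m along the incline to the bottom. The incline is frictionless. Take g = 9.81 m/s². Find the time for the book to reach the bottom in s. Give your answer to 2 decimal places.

The weight component along the incline is mg sin 35° = 22.507 N and the normal force is N = mg cos 35° = 32.144 N.
With no friction, a = g sin 35° = 5.6268 m/s².
Starting from rest, L = ½at², so t = √(2L/a) = √(2 × 12.4 / 5.6268) = 2.0994 s.

2.10 s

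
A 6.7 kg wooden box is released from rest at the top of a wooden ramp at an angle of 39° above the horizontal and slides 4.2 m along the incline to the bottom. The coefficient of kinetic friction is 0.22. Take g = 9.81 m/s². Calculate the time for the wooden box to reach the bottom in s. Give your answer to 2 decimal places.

The weight component along the incline is mg sin 39° = 41.363 N and the normal force is N = mg cos 39° = 51.079 N.
Friction up the slope is f = μN = 0.22 × 51.079 = 11.237 N, so the net downslope force is 41.363 − 11.237 = 30.126 N and a = 30.126 / 6.7 = 4.4964 m/s².
Starting from rest, L = ½at², so t = √(2L/a) = √(2 × 4.2 / 4.4964) = 1.3668 s.

1.37 s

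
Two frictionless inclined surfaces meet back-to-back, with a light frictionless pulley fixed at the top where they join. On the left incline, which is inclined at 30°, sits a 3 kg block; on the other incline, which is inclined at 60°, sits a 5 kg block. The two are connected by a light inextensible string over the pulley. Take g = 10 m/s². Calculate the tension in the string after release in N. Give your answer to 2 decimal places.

25.61 N

Resolve each weight along its own incline: the 3 kg mass has component 3 × 10 × sin 30° = 15.000 N down its slope, and the 5 kg mass has 5 × 10 × sin 60° = 43.301 N down its slope.
The 5 kg side's 43.301 N exceeds the other side's 15.000 N, so that mass slides down and the 3 kg mass slides up. Taking that direction as positive, Newton's second law for the whole system gives 43.301 − 15.000 = (3 + 5) a, so a = 28.301 / 8 = 3.5376 m/s².
For the 3 kg mass (up-slope positive): T − 15.000 = 3 × 3.5376, so T = 25.613 N.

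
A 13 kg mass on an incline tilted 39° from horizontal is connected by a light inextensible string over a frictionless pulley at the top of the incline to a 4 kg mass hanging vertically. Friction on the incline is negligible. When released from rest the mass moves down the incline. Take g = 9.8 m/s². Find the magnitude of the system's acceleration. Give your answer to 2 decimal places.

2.41 m/s²

For the mass on the incline: the weight component along the slope is m₁g sin 39° = 13 × 9.8 × 0.6293 = 80.173 N and the normal force is N = m₁g cos 39° = 99.008 N.
Newton's second law for the mass (down-slope positive): 80.173 − T = 13 a. For the hanging mass (upward positive): T − 4 × 9.8 = 4 a.
Adding the two equations eliminates T: 40.973 = 17 a, so a = 2.4102 m/s².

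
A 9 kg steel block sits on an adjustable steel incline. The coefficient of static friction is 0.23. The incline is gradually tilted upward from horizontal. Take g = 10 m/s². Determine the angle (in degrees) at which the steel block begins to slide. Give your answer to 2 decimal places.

At the threshold of sliding, static friction is at its maximum μ_s N and exactly balances the weight component along the incline: mg sin θ = μ_s mg cos θ.
Hence tan θ = μ_s = 0.23, so θ = arctan(0.23) = 12.9528°.

12.95°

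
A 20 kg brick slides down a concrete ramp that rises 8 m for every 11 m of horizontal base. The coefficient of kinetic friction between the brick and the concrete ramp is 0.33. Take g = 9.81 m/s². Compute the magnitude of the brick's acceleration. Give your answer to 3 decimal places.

3.152 m/s²

Resolving the weight along the incline: the component pulling the brick down the slope is mg sin 36.03° = 20 × 9.81 × 0.5882 = 115.405 N, and the normal force is N = mg cos 36.03° = 20 × 9.81 × 0.8087 = 158.667 N.
Kinetic friction acts up the slope with magnitude f = μN = 0.33 × 158.667 = 52.360 N.
Net force along the incline is 115.405 − 52.360 = 63.045 N, so a = 63.045 / 20 = 3.1522 m/s².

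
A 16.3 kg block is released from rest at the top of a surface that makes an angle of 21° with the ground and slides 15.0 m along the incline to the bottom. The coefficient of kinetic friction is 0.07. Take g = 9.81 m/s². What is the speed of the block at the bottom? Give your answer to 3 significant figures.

9.29 m/s

The weight component along the incline is mg sin 21° = 57.304 N and the normal force is N = mg cos 21° = 149.282 N.
Friction up the slope is f = μN = 0.07 × 149.282 = 10.450 N, so the net downslope force is 57.304 − 10.450 = 46.854 N and a = 46.854 / 16.3 = 2.8745 m/s².
Starting from rest over a distance of 15.0 m, v² = 2aL = 2 × 2.8745 × 15.0 = 86.2350, so v = 9.2863 m/s.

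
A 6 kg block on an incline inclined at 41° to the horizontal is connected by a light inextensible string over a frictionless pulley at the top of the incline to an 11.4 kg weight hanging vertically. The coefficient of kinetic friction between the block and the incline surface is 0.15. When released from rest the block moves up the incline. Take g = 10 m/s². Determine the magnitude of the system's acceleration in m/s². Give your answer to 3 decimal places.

3.899 m/s²

For the block on the incline: the weight component along the slope is m₁g sin 41° = 6 × 10 × 0.6561 = 39.366 N and the normal force is N = m₁g cos 41° = 45.283 N.
Kinetic friction opposes the block's motion up the incline: f = μN = 0.15 × 45.283 = 6.792 N acting down the slope.
Newton's second law for the block (up-slope positive): T − 39.366 − 6.792 = 6 a. For the hanging weight (downward positive): 11.4 × 10 − T = 11.4 a.
Adding the two equations eliminates T: 67.842 = 17.4 a, so a = 3.8990 m/s².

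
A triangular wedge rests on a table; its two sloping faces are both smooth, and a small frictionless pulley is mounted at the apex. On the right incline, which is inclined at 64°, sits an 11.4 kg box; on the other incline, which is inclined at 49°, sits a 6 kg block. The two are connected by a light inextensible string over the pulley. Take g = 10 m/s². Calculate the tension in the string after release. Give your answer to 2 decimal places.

65.00 N

Resolve each weight along its own incline: the 11.4 kg mass has component 11.4 × 10 × sin 64° = 102.463 N down its slope, and the 6 kg mass has 6 × 10 × sin 49° = 45.283 N down its slope.
The 11.4 kg side's 102.463 N exceeds the other side's 45.283 N, so that mass slides down and the 6 kg mass slides up. Taking that direction as positive, Newton's second law for the whole system gives 102.463 − 45.283 = (11.4 + 6) a, so a = 57.180 / 17.4 = 3.2862 m/s².
For the 6 kg mass (up-slope positive): T − 45.283 = 6 × 3.2862, so T = 65.000 N.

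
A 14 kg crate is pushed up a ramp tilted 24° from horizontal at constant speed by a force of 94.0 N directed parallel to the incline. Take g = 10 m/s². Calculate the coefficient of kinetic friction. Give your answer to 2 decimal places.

At constant speed ΣF = 0 along the incline. The applied 94.0 N acts up the slope; the weight component mg sin 24° = 56.943 N and kinetic friction μN both act down the slope.
So 94.0 = 56.943 + μ × 127.896, giving μ = (94.0 − 56.943) / 127.896 = 0.2897.

0.29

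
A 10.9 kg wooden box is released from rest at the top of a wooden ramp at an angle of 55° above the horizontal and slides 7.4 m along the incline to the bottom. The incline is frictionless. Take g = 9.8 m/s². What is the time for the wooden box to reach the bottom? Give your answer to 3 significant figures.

1.36 s

The weight component along the incline is mg sin 55° = 87.502 N and the normal force is N = mg cos 55° = 61.269 N.
With no friction, a = g sin 55° = 8.0277 m/s².
Starting from rest, L = ½at², so t = √(2L/a) = √(2 × 7.4 / 8.0277) = 1.3578 s.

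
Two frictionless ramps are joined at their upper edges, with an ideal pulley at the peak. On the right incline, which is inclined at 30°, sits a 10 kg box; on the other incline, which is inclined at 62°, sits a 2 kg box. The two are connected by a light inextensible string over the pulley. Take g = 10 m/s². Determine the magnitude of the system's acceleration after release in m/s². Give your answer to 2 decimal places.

2.70 m/s²

Resolve each weight along its own incline: the 10 kg mass has component 10 × 10 × sin 30° = 50.000 N down its slope, and the 2 kg mass has 2 × 10 × sin 62° = 17.659 N down its slope.
The 10 kg side's 50.000 N exceeds the other side's 17.659 N, so that mass slides down and the 2 kg mass slides up. Taking that direction as positive, Newton's second law for the whole system gives 50.000 − 17.659 = (10 + 2) a, so a = 32.341 / 12 = 2.6951 m/s².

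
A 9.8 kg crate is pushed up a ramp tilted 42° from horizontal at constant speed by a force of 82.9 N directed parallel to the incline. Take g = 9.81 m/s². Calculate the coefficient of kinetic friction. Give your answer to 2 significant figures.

0.26

At constant speed ΣF = 0 along the incline. The applied 82.9 N acts up the slope; the weight component mg sin 42° = 64.329 N and kinetic friction μN both act down the slope.
So 82.9 = 64.329 + μ × 71.444, giving μ = (82.9 − 64.329) / 71.444 = 0.2599.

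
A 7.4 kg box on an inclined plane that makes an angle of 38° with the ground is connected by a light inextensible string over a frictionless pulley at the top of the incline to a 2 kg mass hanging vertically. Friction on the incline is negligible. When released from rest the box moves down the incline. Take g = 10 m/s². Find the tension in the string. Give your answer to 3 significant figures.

25.4 N

For the box on the incline: the weight component along the slope is m₁g sin 38° = 7.4 × 10 × 0.6157 = 45.562 N and the normal force is N = m₁g cos 38° = 58.313 N.
Newton's second law for the box (down-slope positive): 45.562 − T = 7.4 a. For the hanging mass (upward positive): T − 2 × 10 = 2 a.
Adding the two equations eliminates T: 25.562 = 9.4 a, so a = 2.7194 m/s².
Then from the hanging mass's equation, T = 2 × (10 + 2.7194) = 25.439 N.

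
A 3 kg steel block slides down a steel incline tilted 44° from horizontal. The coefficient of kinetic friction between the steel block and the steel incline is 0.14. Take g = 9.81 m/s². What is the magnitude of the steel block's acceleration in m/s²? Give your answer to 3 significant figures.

Resolving the weight along the incline: the component pulling the steel block down the slope is mg sin 44° = 3 × 9.81 × 0.6947 = 20.445 N, and the normal force is N = mg cos 44° = 3 × 9.81 × 0.7193 = 21.169 N.
Kinetic friction acts up the slope with magnitude f = μN = 0.14 × 21.169 = 2.964 N.
Net force along the incline is 20.445 − 2.964 = 17.481 N, so a = 17.481 / 3 = 5.8270 m/s².

5.83 m/s²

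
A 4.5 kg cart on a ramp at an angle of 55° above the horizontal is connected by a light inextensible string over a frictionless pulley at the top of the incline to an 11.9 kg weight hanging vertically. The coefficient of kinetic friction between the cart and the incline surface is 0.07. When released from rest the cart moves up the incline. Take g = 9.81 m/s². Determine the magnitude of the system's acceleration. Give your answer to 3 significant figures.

For the cart on the incline: the weight component along the slope is m₁g sin 55° = 4.5 × 9.81 × 0.8192 = 36.164 N and the normal force is N = m₁g cos 55° = 25.321 N.
Kinetic friction opposes the cart's motion up the incline: f = μN = 0.07 × 25.321 = 1.772 N acting down the slope.
Newton's second law for the cart (up-slope positive): T − 36.164 − 1.772 = 4.5 a. For the hanging weight (downward positive): 11.9 × 9.81 − T = 11.9 a.
Adding the two equations eliminates T: 78.803 = 16.4 a, so a = 4.8051 m/s².

4.81 m/s²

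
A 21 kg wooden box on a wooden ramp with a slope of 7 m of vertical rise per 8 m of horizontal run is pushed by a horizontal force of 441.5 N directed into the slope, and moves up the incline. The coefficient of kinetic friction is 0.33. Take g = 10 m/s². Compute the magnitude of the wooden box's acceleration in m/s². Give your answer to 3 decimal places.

The horizontal push has components F cos 41.19° = 441.5 × 0.7526 = 332.273 N up the incline and F sin 41.19° = 441.5 × 0.6585 = 290.728 N pressing into the surface.
The normal force is therefore N = mg cos 41.19° + F sin 41.19° = 158.046 + 290.728 = 448.774 N, and kinetic friction down the slope is μN = 0.33 × 448.774 = 148.095 N.
Along the incline: F cos 41.19° − mg sin 41.19° − μN = ma, so 332.273 − 138.285 − 148.095 = 21 a, giving a = 2.1854 m/s².

2.185 m/s²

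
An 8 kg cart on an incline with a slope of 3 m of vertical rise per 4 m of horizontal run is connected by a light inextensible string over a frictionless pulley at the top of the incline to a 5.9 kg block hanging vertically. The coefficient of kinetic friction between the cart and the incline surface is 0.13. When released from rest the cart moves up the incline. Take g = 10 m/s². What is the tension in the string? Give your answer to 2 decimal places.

57.86 N

For the cart on the incline: the weight component along the slope is m₁g sin 36.87° = 8 × 10 × 0.6000 = 48.000 N and the normal force is N = m₁g cos 36.87° = 64.000 N.
Kinetic friction opposes the cart's motion up the incline: f = μN = 0.13 × 64.000 = 8.320 N acting down the slope.
Newton's second law for the cart (up-slope positive): T − 48.000 − 8.320 = 8 a. For the hanging block (downward positive): 5.9 × 10 − T = 5.9 a.
Adding the two equations eliminates T: 2.680 = 13.9 a, so a = 0.1928 m/s².
Then from the hanging block's equation, T = 5.9 × (10 − 0.1928) = 57.862 N.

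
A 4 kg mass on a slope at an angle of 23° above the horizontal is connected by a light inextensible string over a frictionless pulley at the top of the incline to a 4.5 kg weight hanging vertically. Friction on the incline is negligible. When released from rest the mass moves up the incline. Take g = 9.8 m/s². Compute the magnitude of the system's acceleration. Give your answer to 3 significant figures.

For the mass on the incline: the weight component along the slope is m₁g sin 23° = 4 × 9.8 × 0.3907 = 15.315 N and the normal force is N = m₁g cos 23° = 36.084 N.
Newton's second law for the mass (up-slope positive): T − 15.315 = 4 a. For the hanging weight (downward positive): 4.5 × 9.8 − T = 4.5 a.
Adding the two equations eliminates T: 28.785 = 8.5 a, so a = 3.3865 m/s².

3.39 m/s²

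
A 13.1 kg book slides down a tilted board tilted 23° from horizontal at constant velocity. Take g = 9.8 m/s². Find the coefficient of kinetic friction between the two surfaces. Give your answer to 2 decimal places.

At constant velocity the net force along the incline is zero: mg sin 23° = μ mg cos 23°.
So μ = tan 23° = 0.3907 / 0.9205 = 0.4244.

0.42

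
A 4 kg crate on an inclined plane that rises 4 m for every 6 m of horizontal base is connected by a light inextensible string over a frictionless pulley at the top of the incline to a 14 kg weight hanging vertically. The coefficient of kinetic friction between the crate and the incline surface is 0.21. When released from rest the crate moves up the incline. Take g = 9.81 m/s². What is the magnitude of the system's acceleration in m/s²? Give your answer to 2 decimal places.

For the crate on the incline: the weight component along the slope is m₁g sin 33.69° = 4 × 9.81 × 0.5547 = 21.766 N and the normal force is N = m₁g cos 33.69° = 32.650 N.
Kinetic friction opposes the crate's motion up the incline: f = μN = 0.21 × 32.650 = 6.856 N acting down the slope.
Newton's second law for the crate (up-slope positive): T − 21.766 − 6.856 = 4 a. For the hanging weight (downward positive): 14 × 9.81 − T = 14 a.
Adding the two equations eliminates T: 108.718 = 18 a, so a = 6.0399 m/s².

6.04 m/s²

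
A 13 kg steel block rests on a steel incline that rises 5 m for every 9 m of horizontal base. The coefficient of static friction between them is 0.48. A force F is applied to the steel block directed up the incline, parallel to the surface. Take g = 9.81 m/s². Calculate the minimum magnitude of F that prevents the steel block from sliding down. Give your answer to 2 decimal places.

The normal force is N = mg cos 29.05° = 111.481 N. With F at its minimum the steel block is on the verge of sliding down, so static friction is at its maximum μ_s N = 0.48 × 111.481 = 53.511 N and acts up the slope.
Equilibrium along the incline: F + μ_s N = mg sin 29.05°, so F = 61.934 − 53.511 = 8.423 N.

8.42 N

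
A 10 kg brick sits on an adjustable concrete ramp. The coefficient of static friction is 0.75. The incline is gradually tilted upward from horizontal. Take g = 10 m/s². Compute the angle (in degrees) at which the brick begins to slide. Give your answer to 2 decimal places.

36.87°

At the threshold of sliding, static friction is at its maximum μ_s N and exactly balances the weight component along the incline: mg sin θ = μ_s mg cos θ.
Hence tan θ = μ_s = 0.75, so θ = arctan(0.75) = 36.8699°.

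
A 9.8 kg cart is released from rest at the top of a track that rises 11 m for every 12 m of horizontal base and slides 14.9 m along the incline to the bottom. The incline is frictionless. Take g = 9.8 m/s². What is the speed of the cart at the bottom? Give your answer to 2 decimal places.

14.05 m/s

The weight component along the incline is mg sin 42.51° = 64.897 N and the normal force is N = mg cos 42.51° = 70.796 N.
With no friction, a = g sin 42.51° = 6.6221 m/s².
Starting from rest over a distance of 14.9 m, v² = 2aL = 2 × 6.6221 × 14.9 = 197.3386, so v = 14.0477 m/s.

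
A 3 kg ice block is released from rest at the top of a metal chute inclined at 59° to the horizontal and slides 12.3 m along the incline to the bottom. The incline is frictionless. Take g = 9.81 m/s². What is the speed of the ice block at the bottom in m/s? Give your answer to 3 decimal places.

14.383 m/s

The weight component along the incline is mg sin 59° = 25.226 N and the normal force is N = mg cos 59° = 15.158 N.
With no friction, a = g sin 59° = 8.4088 m/s².
Starting from rest over a distance of 12.3 m, v² = 2aL = 2 × 8.4088 × 12.3 = 206.8565, so v = 14.3825 m/s.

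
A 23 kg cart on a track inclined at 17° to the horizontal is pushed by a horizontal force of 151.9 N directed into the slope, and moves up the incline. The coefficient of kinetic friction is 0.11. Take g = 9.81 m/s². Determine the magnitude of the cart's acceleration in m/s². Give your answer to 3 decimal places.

2.203 m/s²

The horizontal push has components F cos 17° = 151.9 × 0.9563 = 145.262 N up the incline and F sin 17° = 151.9 × 0.2924 = 44.416 N pressing into the surface.
The normal force is therefore N = mg cos 17° + F sin 17° = 215.770 + 44.416 = 260.186 N, and kinetic friction down the slope is μN = 0.11 × 260.186 = 28.620 N.
Along the incline: F cos 17° − mg sin 17° − μN = ma, so 145.262 − 65.974 − 28.620 = 23 a, giving a = 2.2030 m/s².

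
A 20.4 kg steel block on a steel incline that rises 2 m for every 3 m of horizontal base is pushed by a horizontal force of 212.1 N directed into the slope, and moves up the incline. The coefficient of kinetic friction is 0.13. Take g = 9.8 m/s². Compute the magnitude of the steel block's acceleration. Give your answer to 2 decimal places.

1.41 m/s²

The horizontal push has components F cos 33.69° = 212.1 × 0.8321 = 176.488 N up the incline and F sin 33.69° = 212.1 × 0.5547 = 117.652 N pressing into the surface.
The normal force is therefore N = mg cos 33.69° + F sin 33.69° = 166.353 + 117.652 = 284.005 N, and kinetic friction down the slope is μN = 0.13 × 284.005 = 36.921 N.
Along the incline: F cos 33.69° − mg sin 33.69° − μN = ma, so 176.488 − 110.896 − 36.921 = 20.4 a, giving a = 1.4054 m/s².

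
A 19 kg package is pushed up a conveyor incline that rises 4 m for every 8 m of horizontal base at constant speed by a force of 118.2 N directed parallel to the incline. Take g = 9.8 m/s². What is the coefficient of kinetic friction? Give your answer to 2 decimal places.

At constant speed ΣF = 0 along the incline. The applied 118.2 N acts up the slope; the weight component mg sin 26.57° = 83.271 N and kinetic friction μN both act down the slope.
So 118.2 = 83.271 + μ × 166.542, giving μ = (118.2 − 83.271) / 166.542 = 0.2097.

0.21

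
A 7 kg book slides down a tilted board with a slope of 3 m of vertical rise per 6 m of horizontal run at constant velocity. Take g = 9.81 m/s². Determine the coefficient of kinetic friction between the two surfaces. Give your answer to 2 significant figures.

0.50

At constant velocity the net force along the incline is zero: mg sin 26.57° = μ mg cos 26.57°.
So μ = tan 26.57° = 0.4472 / 0.8944 = 0.5000.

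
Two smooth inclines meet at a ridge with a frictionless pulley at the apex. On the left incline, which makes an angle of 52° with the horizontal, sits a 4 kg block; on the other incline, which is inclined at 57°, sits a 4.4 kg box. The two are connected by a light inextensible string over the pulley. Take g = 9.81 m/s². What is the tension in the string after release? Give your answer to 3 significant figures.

33.4 N

Resolve each weight along its own incline: the 4 kg mass has component 4 × 9.81 × sin 52° = 30.922 N down its slope, and the 4.4 kg mass has 4.4 × 9.81 × sin 57° = 36.200 N down its slope.
The 4.4 kg side's 36.200 N exceeds the other side's 30.922 N, so that mass slides down and the 4 kg mass slides up. Taking that direction as positive, Newton's second law for the whole system gives 36.200 − 30.922 = (4 + 4.4) a, so a = 5.278 / 8.4 = 0.6283 m/s².
For the 4 kg mass (up-slope positive): T − 30.922 = 4 × 0.6283, so T = 33.435 N.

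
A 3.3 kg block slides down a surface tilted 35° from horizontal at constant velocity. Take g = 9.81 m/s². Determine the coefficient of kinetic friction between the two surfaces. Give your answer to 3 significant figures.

0.700

At constant velocity the net force along the incline is zero: mg sin 35° = μ mg cos 35°.
So μ = tan 35° = 0.5736 / 0.8192 = 0.7002.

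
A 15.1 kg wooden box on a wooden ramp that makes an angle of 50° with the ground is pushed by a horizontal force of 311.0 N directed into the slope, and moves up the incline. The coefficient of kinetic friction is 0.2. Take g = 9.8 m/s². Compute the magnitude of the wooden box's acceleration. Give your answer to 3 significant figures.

1.32 m/s²

The horizontal push has components F cos 50° = 311.0 × 0.6428 = 199.911 N up the incline and F sin 50° = 311.0 × 0.7660 = 238.226 N pressing into the surface.
The normal force is therefore N = mg cos 50° + F sin 50° = 95.122 + 238.226 = 333.348 N, and kinetic friction down the slope is μN = 0.2 × 333.348 = 66.670 N.
Along the incline: F cos 50° − mg sin 50° − μN = ma, so 199.911 − 113.353 − 66.670 = 15.1 a, giving a = 1.3171 m/s².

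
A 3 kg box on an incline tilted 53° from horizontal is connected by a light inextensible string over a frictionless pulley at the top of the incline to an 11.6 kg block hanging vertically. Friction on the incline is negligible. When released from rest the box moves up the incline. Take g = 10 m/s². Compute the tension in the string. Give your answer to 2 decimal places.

42.87 N

For the box on the incline: the weight component along the slope is m₁g sin 53° = 3 × 10 × 0.7986 = 23.958 N and the normal force is N = m₁g cos 53° = 18.054 N.
Newton's second law for the box (up-slope positive): T − 23.958 = 3 a. For the hanging block (downward positive): 11.6 × 10 − T = 11.6 a.
Adding the two equations eliminates T: 92.042 = 14.6 a, so a = 6.3042 m/s².
Then from the hanging block's equation, T = 11.6 × (10 − 6.3042) = 42.871 N.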